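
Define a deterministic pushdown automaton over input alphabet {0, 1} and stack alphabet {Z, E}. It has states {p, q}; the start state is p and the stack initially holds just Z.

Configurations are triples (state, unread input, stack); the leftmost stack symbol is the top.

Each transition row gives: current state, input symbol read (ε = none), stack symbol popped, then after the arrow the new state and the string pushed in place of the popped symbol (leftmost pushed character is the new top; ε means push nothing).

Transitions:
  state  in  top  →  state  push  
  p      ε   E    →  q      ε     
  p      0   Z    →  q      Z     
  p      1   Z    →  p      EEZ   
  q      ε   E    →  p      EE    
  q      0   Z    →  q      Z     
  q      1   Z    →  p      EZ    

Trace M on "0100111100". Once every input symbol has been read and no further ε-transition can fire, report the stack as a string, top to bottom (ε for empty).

Z

(p, 0100111100, Z)
  read 0, top Z: go to q, push Z → (q, 100111100, Z)
  read 1, top Z: go to p, push EZ → (p, 00111100, EZ)
  ε-move, top E: go to q, push ε → (q, 00111100, Z)
  read 0, top Z: go to q, push Z → (q, 0111100, Z)
  read 0, top Z: go to q, push Z → (q, 111100, Z)
  read 1, top Z: go to p, push EZ → (p, 11100, EZ)
  ε-move, top E: go to q, push ε → (q, 11100, Z)
  read 1, top Z: go to p, push EZ → (p, 1100, EZ)
  ε-move, top E: go to q, push ε → (q, 1100, Z)
  read 1, top Z: go to p, push EZ → (p, 100, EZ)
  ε-move, top E: go to q, push ε → (q, 100, Z)
  read 1, top Z: go to p, push EZ → (p, 00, EZ)
  ε-move, top E: go to q, push ε → (q, 00, Z)
  read 0, top Z: go to q, push Z → (q, 0, Z)
  read 0, top Z: go to q, push Z → (q, ε, Z)
All input consumed in state q with stack Z.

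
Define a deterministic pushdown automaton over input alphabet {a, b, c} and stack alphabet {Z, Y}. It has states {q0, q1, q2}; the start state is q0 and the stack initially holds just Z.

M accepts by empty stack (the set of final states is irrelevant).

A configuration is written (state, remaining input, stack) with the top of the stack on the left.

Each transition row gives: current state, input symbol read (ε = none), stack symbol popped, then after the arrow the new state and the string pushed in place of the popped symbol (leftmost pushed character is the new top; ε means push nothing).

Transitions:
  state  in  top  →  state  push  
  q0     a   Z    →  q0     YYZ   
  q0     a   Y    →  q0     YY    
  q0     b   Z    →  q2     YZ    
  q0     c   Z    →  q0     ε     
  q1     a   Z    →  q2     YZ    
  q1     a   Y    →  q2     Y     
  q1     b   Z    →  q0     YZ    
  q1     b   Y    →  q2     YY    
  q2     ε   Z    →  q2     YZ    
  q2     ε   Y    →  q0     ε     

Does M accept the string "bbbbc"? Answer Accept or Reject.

Accept

(q0, bbbbc, Z) ⊢ (q2, bbbc, YZ) ⊢ (q0, bbbc, Z) ⊢ (q2, bbc, YZ) ⊢ (q0, bbc, Z) ⊢ (q2, bc, YZ) ⊢ (q0, bc, Z) ⊢ (q2, c, YZ) ⊢ (q0, c, Z) ⊢ (q0, ε, ε)
All input consumed and the stack is empty.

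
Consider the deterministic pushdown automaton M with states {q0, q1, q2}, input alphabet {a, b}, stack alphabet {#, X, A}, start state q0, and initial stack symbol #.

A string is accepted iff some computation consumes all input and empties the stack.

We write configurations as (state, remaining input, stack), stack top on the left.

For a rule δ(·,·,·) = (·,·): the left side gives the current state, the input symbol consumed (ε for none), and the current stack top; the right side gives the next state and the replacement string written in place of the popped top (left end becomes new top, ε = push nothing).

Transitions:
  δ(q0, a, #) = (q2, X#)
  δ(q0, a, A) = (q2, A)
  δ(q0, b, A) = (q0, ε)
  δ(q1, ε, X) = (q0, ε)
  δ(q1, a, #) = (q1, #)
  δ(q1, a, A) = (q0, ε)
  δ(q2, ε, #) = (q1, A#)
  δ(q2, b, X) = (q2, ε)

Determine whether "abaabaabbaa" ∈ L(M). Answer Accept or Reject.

(q0, abaabaabbaa, #)
  read a, top #: go to q2, push X# → (q2, baabaabbaa, X#)
  read b, top X: go to q2, push ε → (q2, aabaabbaa, #)
  ε-move, top #: go to q1, push A# → (q1, aabaabbaa, A#)
  read a, top A: go to q0, push ε → (q0, abaabbaa, #)
  read a, top #: go to q2, push X# → (q2, baabbaa, X#)
  read b, top X: go to q2, push ε → (q2, aabbaa, #)
  ε-move, top #: go to q1, push A# → (q1, aabbaa, A#)
  read a, top A: go to q0, push ε → (q0, abbaa, #)
  read a, top #: go to q2, push X# → (q2, bbaa, X#)
  read b, top X: go to q2, push ε → (q2, baa, #)
  ε-move, top #: go to q1, push A# → (q1, baa, A#)
No transition applies at (q1, baa, A#); input not fully consumed.

Reject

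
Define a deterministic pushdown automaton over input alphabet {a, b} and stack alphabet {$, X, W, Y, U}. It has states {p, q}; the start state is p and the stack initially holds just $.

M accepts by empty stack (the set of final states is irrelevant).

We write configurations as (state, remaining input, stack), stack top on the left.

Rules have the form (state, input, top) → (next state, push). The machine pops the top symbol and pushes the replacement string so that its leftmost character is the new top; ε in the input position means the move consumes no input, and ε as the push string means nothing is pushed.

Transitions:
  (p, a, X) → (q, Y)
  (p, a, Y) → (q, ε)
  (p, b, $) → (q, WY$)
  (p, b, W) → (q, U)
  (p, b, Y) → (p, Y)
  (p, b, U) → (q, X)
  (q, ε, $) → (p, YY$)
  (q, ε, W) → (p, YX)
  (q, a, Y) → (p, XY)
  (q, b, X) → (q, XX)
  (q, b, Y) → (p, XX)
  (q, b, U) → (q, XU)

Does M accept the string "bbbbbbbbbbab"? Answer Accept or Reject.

(p, bbbbbbbbbbab, $) ⊢ (q, bbbbbbbbbab, WY$) ⊢ (p, bbbbbbbbbab, YXY$) ⊢ (p, bbbbbbbbab, YXY$) ⊢ (p, bbbbbbbab, YXY$) ⊢ (p, bbbbbbab, YXY$) ⊢ (p, bbbbbab, YXY$) ⊢ (p, bbbbab, YXY$) ⊢ (p, bbbab, YXY$) ⊢ (p, bbab, YXY$) ⊢ (p, bab, YXY$) ⊢ (p, ab, YXY$) ⊢ (q, b, XY$) ⊢ (q, ε, XXY$)
All input consumed; stack is XXY$, not empty, and no further ε-move applies.

Reject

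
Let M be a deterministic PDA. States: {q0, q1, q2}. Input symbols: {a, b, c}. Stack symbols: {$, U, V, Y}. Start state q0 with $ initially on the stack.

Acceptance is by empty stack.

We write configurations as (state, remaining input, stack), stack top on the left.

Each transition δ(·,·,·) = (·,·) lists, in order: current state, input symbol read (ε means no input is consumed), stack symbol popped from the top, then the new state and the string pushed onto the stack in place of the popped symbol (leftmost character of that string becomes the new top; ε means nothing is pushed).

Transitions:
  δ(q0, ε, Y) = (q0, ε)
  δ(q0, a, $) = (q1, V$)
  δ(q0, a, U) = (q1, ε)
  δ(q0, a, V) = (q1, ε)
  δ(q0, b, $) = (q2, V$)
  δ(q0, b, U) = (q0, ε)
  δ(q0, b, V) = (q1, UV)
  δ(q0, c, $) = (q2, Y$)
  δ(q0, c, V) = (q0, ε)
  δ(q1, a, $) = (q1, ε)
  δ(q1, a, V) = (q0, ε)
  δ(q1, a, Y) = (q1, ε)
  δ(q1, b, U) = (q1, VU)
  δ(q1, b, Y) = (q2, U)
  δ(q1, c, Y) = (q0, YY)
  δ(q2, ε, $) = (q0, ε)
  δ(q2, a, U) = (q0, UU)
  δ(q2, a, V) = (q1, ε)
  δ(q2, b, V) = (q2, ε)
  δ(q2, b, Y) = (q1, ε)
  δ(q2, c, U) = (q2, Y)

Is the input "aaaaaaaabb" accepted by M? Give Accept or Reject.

Accept

(q0, aaaaaaaabb, $)
  read a, top $: go to q1, push V$ → (q1, aaaaaaabb, V$)
  read a, top V: go to q0, push ε → (q0, aaaaaabb, $)
  read a, top $: go to q1, push V$ → (q1, aaaaabb, V$)
  read a, top V: go to q0, push ε → (q0, aaaabb, $)
  read a, top $: go to q1, push V$ → (q1, aaabb, V$)
  read a, top V: go to q0, push ε → (q0, aabb, $)
  read a, top $: go to q1, push V$ → (q1, abb, V$)
  read a, top V: go to q0, push ε → (q0, bb, $)
  read b, top $: go to q2, push V$ → (q2, b, V$)
  read b, top V: go to q2, push ε → (q2, ε, $)
  ε-move, top $: go to q0, push ε → (q0, ε, ε)
All input consumed and the stack is empty.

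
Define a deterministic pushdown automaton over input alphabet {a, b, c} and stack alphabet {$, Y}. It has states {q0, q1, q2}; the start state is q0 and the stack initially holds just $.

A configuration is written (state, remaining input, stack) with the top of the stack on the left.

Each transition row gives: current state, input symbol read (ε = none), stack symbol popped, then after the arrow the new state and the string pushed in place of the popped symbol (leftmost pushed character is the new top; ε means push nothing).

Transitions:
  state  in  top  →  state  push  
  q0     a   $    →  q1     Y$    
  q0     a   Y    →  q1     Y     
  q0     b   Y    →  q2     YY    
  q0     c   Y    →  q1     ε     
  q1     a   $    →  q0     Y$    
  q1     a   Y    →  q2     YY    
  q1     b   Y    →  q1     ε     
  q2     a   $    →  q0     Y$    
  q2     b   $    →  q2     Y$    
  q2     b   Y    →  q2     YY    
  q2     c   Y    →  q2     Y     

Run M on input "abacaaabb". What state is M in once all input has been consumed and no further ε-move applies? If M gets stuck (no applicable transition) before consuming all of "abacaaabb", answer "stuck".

(q0, abacaaabb, $)
  read a, top $: go to q1, push Y$ → (q1, bacaaabb, Y$)
  read b, top Y: go to q1, push ε → (q1, acaaabb, $)
  read a, top $: go to q0, push Y$ → (q0, caaabb, Y$)
  read c, top Y: go to q1, push ε → (q1, aaabb, $)
  read a, top $: go to q0, push Y$ → (q0, aabb, Y$)
  read a, top Y: go to q1, push Y → (q1, abb, Y$)
  read a, top Y: go to q2, push YY → (q2, bb, YY$)
  read b, top Y: go to q2, push YY → (q2, b, YYY$)
  read b, top Y: go to q2, push YY → (q2, ε, YYYY$)
All input consumed; M is in state q2.

q2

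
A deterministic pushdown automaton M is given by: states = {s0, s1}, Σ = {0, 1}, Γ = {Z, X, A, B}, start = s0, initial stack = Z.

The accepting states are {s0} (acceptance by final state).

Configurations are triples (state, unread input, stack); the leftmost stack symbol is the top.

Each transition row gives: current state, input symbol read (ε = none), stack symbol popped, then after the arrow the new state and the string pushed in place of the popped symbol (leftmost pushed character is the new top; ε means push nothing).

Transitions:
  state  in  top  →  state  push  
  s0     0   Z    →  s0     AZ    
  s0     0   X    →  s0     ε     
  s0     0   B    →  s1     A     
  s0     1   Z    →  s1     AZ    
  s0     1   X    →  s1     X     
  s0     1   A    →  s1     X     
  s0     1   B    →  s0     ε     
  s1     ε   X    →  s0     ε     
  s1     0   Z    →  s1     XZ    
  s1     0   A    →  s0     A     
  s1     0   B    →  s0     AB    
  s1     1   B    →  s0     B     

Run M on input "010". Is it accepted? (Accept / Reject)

(s0, 010, Z)
  read 0, top Z: go to s0, push AZ → (s0, 10, AZ)
  read 1, top A: go to s1, push X → (s1, 0, XZ)
  ε-move, top X: go to s0, push ε → (s0, 0, Z)
  read 0, top Z: go to s0, push AZ → (s0, ε, AZ)
All input consumed; state s0 ∈ F.

Accept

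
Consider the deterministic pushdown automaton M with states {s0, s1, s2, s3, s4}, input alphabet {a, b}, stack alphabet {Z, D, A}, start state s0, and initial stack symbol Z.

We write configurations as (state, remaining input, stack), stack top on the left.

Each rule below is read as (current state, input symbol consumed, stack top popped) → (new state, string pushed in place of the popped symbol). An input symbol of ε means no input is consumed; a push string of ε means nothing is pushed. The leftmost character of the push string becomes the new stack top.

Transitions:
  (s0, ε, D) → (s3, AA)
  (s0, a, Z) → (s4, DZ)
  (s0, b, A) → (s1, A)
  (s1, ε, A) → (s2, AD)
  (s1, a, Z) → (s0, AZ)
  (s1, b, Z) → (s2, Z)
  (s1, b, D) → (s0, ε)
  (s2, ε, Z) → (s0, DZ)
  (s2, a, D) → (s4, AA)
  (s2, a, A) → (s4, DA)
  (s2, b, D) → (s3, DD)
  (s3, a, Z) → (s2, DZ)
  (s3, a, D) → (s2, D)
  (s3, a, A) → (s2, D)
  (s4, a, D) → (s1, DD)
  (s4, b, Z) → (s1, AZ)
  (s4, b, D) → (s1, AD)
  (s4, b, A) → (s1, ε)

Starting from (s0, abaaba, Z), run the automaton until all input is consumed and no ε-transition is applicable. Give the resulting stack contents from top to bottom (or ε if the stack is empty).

(s0, abaaba, Z)
  read a, top Z: go to s4, push DZ → (s4, baaba, DZ)
  read b, top D: go to s1, push AD → (s1, aaba, ADZ)
  ε-move, top A: go to s2, push AD → (s2, aaba, ADDZ)
  read a, top A: go to s4, push DA → (s4, aba, DADDZ)
  read a, top D: go to s1, push DD → (s1, ba, DDADDZ)
  read b, top D: go to s0, push ε → (s0, a, DADDZ)
  ε-move, top D: go to s3, push AA → (s3, a, AAADDZ)
  read a, top A: go to s2, push D → (s2, ε, DAADDZ)
All input consumed in state s2 with stack DAADDZ.

DAADDZ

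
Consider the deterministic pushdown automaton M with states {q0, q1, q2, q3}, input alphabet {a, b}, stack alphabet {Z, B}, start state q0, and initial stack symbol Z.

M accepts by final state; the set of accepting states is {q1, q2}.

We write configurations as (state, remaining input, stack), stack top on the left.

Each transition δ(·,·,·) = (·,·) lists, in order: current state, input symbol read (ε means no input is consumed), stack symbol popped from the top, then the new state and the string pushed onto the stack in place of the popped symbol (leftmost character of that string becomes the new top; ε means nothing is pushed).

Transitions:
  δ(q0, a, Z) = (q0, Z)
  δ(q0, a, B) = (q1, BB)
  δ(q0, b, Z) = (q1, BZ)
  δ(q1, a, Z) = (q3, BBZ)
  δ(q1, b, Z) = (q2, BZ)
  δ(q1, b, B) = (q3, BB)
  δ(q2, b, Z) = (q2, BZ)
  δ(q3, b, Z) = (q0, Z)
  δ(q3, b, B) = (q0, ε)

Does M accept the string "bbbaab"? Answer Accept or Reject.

Reject

(q0, bbbaab, Z)
  read b, top Z: go to q1, push BZ → (q1, bbaab, BZ)
  read b, top B: go to q3, push BB → (q3, baab, BBZ)
  read b, top B: go to q0, push ε → (q0, aab, BZ)
  read a, top B: go to q1, push BB → (q1, ab, BBZ)
No transition applies at (q1, ab, BBZ); input not fully consumed.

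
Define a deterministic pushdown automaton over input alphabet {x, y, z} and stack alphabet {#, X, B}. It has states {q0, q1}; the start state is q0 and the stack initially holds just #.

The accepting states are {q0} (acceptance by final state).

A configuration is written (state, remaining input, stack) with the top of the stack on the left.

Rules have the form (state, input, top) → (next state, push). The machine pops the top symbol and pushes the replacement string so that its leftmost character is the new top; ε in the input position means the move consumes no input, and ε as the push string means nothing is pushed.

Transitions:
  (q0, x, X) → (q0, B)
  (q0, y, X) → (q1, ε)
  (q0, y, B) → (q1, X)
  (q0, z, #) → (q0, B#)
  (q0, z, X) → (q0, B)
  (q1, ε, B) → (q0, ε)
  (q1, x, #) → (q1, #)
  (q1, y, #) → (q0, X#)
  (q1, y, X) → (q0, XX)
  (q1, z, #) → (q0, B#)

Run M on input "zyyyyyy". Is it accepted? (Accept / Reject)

(q0, zyyyyyy, #) ⊢ (q0, yyyyyy, B#) ⊢ (q1, yyyyy, X#) ⊢ (q0, yyyy, XX#) ⊢ (q1, yyy, X#) ⊢ (q0, yy, XX#) ⊢ (q1, y, X#) ⊢ (q0, ε, XX#)
All input consumed; state q0 ∈ F.

Accept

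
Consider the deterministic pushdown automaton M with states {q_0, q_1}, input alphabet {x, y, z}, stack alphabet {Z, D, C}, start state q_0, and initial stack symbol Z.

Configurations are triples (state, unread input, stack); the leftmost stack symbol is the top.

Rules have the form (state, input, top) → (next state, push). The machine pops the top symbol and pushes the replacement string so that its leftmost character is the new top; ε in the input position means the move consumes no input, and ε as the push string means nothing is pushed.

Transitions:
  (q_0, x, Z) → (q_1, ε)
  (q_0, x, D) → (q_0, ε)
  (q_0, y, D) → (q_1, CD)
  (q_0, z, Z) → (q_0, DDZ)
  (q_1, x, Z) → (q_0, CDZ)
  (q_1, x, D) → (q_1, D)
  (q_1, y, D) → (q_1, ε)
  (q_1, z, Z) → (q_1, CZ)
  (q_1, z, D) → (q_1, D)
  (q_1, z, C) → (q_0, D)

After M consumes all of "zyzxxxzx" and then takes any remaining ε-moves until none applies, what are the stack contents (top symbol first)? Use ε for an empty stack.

DZ

(q_0, zyzxxxzx, Z)
  read z, top Z: go to q_0, push DDZ → (q_0, yzxxxzx, DDZ)
  read y, top D: go to q_1, push CD → (q_1, zxxxzx, CDDZ)
  read z, top C: go to q_0, push D → (q_0, xxxzx, DDDZ)
  read x, top D: go to q_0, push ε → (q_0, xxzx, DDZ)
  read x, top D: go to q_0, push ε → (q_0, xzx, DZ)
  read x, top D: go to q_0, push ε → (q_0, zx, Z)
  read z, top Z: go to q_0, push DDZ → (q_0, x, DDZ)
  read x, top D: go to q_0, push ε → (q_0, ε, DZ)
All input consumed in state q_0 with stack DZ.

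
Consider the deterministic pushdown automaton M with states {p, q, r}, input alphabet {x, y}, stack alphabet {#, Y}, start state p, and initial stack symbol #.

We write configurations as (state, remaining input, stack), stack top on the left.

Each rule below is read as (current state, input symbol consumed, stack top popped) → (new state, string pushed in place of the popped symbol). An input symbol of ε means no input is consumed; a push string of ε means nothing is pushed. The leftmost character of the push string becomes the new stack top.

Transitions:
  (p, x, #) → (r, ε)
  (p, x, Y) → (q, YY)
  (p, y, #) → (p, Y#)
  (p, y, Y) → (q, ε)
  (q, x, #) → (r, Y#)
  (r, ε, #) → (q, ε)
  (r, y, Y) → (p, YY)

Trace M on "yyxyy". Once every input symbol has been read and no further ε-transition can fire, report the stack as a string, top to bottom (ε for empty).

Y#

(p, yyxyy, #)
  read y, top #: go to p, push Y# → (p, yxyy, Y#)
  read y, top Y: go to q, push ε → (q, xyy, #)
  read x, top #: go to r, push Y# → (r, yy, Y#)
  read y, top Y: go to p, push YY → (p, y, YY#)
  read y, top Y: go to q, push ε → (q, ε, Y#)
All input consumed in state q with stack Y#.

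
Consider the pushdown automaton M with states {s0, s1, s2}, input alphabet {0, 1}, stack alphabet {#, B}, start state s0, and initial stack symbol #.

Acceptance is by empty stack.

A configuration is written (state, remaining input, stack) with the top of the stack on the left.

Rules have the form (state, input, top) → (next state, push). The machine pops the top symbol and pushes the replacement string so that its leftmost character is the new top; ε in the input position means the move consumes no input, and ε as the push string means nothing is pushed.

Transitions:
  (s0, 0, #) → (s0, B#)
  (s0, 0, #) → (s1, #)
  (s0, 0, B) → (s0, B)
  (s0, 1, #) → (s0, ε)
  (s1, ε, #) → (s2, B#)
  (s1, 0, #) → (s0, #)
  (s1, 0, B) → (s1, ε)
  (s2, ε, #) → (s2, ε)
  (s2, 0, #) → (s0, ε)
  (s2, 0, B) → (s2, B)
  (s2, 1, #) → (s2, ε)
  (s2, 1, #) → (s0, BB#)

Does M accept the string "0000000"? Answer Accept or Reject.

Reject

No computation consumes all input and empties the stack.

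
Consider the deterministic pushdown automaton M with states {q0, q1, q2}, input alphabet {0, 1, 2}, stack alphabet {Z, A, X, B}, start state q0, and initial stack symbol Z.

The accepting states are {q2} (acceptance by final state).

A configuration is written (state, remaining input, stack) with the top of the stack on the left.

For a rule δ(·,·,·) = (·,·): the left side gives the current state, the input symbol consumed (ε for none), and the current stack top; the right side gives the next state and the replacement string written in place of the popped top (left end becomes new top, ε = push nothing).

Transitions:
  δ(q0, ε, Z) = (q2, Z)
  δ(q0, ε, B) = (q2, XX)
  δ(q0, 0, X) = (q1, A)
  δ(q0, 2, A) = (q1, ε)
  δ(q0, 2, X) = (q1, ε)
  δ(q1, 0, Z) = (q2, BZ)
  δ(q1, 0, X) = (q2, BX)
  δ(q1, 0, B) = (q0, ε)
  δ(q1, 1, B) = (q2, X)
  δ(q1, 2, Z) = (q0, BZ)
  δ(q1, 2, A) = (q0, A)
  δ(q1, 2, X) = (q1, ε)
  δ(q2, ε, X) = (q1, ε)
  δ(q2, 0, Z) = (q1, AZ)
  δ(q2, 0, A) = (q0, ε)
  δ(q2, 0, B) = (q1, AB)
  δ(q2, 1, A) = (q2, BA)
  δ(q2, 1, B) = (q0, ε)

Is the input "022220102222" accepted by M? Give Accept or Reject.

Reject

(q0, 022220102222, Z)
  ε-move, top Z: go to q2, push Z → (q2, 022220102222, Z)
  read 0, top Z: go to q1, push AZ → (q1, 22220102222, AZ)
  read 2, top A: go to q0, push A → (q0, 2220102222, AZ)
  read 2, top A: go to q1, push ε → (q1, 220102222, Z)
  read 2, top Z: go to q0, push BZ → (q0, 20102222, BZ)
  ε-move, top B: go to q2, push XX → (q2, 20102222, XXZ)
  ε-move, top X: go to q1, push ε → (q1, 20102222, XZ)
  read 2, top X: go to q1, push ε → (q1, 0102222, Z)
  read 0, top Z: go to q2, push BZ → (q2, 102222, BZ)
  read 1, top B: go to q0, push ε → (q0, 02222, Z)
  ε-move, top Z: go to q2, push Z → (q2, 02222, Z)
  read 0, top Z: go to q1, push AZ → (q1, 2222, AZ)
  read 2, top A: go to q0, push A → (q0, 222, AZ)
  read 2, top A: go to q1, push ε → (q1, 22, Z)
  read 2, top Z: go to q0, push BZ → (q0, 2, BZ)
  ε-move, top B: go to q2, push XX → (q2, 2, XXZ)
  ε-move, top X: go to q1, push ε → (q1, 2, XZ)
  read 2, top X: go to q1, push ε → (q1, ε, Z)
All input consumed; state q1 ∉ F and no further ε-move applies.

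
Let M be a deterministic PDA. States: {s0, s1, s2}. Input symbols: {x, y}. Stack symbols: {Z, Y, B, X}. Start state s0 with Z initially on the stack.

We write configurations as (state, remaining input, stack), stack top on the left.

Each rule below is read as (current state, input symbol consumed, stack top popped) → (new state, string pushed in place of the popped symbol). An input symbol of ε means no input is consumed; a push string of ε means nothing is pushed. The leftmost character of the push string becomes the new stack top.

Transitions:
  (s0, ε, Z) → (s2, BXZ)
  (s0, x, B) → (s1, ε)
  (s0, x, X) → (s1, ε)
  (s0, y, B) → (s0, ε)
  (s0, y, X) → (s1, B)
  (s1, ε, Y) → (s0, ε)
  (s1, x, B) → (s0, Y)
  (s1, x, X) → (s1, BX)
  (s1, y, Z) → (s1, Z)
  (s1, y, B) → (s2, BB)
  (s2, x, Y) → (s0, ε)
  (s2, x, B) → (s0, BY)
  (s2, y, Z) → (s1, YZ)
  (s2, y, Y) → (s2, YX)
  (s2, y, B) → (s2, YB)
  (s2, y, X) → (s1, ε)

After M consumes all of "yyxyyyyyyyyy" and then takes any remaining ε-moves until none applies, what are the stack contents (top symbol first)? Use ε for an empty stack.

(s0, yyxyyyyyyyyy, Z)
  ε-move, top Z: go to s2, push BXZ → (s2, yyxyyyyyyyyy, BXZ)
  read y, top B: go to s2, push YB → (s2, yxyyyyyyyyy, YBXZ)
  read y, top Y: go to s2, push YX → (s2, xyyyyyyyyy, YXBXZ)
  read x, top Y: go to s0, push ε → (s0, yyyyyyyyy, XBXZ)
  read y, top X: go to s1, push B → (s1, yyyyyyyy, BBXZ)
  read y, top B: go to s2, push BB → (s2, yyyyyyy, BBBXZ)
  read y, top B: go to s2, push YB → (s2, yyyyyy, YBBBXZ)
  read y, top Y: go to s2, push YX → (s2, yyyyy, YXBBBXZ)
  read y, top Y: go to s2, push YX → (s2, yyyy, YXXBBBXZ)
  read y, top Y: go to s2, push YX → (s2, yyy, YXXXBBBXZ)
  read y, top Y: go to s2, push YX → (s2, yy, YXXXXBBBXZ)
  read y, top Y: go to s2, push YX → (s2, y, YXXXXXBBBXZ)
  read y, top Y: go to s2, push YX → (s2, ε, YXXXXXXBBBXZ)
All input consumed in state s2 with stack YXXXXXXBBBXZ.

YXXXXXXBBBXZ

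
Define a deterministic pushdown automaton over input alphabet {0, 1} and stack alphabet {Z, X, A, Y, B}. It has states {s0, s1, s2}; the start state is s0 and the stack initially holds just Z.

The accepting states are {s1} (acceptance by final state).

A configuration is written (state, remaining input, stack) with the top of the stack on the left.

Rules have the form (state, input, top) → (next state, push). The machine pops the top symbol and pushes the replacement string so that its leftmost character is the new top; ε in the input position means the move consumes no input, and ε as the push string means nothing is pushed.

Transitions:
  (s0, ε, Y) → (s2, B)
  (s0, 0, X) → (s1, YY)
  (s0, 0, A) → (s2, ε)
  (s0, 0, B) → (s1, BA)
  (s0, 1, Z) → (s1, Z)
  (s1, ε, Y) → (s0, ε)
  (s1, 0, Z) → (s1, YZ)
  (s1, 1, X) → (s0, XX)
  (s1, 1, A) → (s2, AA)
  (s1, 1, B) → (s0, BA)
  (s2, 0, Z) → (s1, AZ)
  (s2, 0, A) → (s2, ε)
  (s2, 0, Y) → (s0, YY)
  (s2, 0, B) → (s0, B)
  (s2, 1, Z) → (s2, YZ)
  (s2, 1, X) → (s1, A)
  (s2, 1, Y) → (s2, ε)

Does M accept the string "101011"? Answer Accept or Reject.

Reject

(s0, 101011, Z)
  read 1, top Z: go to s1, push Z → (s1, 01011, Z)
  read 0, top Z: go to s1, push YZ → (s1, 1011, YZ)
  ε-move, top Y: go to s0, push ε → (s0, 1011, Z)
  read 1, top Z: go to s1, push Z → (s1, 011, Z)
  read 0, top Z: go to s1, push YZ → (s1, 11, YZ)
  ε-move, top Y: go to s0, push ε → (s0, 11, Z)
  read 1, top Z: go to s1, push Z → (s1, 1, Z)
No transition applies at (s1, 1, Z); input not fully consumed.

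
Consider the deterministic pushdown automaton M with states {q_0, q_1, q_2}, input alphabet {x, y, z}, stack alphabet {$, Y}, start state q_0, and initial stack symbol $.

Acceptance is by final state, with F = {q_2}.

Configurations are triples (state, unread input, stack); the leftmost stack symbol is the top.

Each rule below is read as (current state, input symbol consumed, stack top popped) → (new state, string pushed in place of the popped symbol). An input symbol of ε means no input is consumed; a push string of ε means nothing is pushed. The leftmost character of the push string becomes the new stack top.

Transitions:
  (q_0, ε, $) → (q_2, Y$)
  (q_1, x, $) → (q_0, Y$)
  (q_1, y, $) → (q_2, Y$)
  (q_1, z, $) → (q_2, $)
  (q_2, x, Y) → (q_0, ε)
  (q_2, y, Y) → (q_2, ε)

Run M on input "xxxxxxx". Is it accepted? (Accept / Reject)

Accept

(q_0, xxxxxxx, $)
  ε-move, top $: go to q_2, push Y$ → (q_2, xxxxxxx, Y$)
  read x, top Y: go to q_0, push ε → (q_0, xxxxxx, $)
  ε-move, top $: go to q_2, push Y$ → (q_2, xxxxxx, Y$)
  read x, top Y: go to q_0, push ε → (q_0, xxxxx, $)
  ε-move, top $: go to q_2, push Y$ → (q_2, xxxxx, Y$)
  read x, top Y: go to q_0, push ε → (q_0, xxxx, $)
  ε-move, top $: go to q_2, push Y$ → (q_2, xxxx, Y$)
  read x, top Y: go to q_0, push ε → (q_0, xxx, $)
  ε-move, top $: go to q_2, push Y$ → (q_2, xxx, Y$)
  read x, top Y: go to q_0, push ε → (q_0, xx, $)
  ε-move, top $: go to q_2, push Y$ → (q_2, xx, Y$)
  read x, top Y: go to q_0, push ε → (q_0, x, $)
  ε-move, top $: go to q_2, push Y$ → (q_2, x, Y$)
  read x, top Y: go to q_0, push ε → (q_0, ε, $)
  ε-move, top $: go to q_2, push Y$ → (q_2, ε, Y$)
All input consumed; state q_2 ∈ F.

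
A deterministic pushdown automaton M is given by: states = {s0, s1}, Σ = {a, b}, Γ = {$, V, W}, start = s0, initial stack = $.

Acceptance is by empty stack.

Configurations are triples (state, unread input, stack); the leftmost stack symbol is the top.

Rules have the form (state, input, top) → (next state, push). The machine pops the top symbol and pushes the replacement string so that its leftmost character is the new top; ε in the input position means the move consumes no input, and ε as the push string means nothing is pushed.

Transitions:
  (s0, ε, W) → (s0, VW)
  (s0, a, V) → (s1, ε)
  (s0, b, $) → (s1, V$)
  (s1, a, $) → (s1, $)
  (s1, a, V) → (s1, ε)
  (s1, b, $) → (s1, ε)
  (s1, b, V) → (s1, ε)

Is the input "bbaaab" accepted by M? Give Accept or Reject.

(s0, bbaaab, $)
  read b, top $: go to s1, push V$ → (s1, baaab, V$)
  read b, top V: go to s1, push ε → (s1, aaab, $)
  read a, top $: go to s1, push $ → (s1, aab, $)
  read a, top $: go to s1, push $ → (s1, ab, $)
  read a, top $: go to s1, push $ → (s1, b, $)
  read b, top $: go to s1, push ε → (s1, ε, ε)
All input consumed and the stack is empty.

Accept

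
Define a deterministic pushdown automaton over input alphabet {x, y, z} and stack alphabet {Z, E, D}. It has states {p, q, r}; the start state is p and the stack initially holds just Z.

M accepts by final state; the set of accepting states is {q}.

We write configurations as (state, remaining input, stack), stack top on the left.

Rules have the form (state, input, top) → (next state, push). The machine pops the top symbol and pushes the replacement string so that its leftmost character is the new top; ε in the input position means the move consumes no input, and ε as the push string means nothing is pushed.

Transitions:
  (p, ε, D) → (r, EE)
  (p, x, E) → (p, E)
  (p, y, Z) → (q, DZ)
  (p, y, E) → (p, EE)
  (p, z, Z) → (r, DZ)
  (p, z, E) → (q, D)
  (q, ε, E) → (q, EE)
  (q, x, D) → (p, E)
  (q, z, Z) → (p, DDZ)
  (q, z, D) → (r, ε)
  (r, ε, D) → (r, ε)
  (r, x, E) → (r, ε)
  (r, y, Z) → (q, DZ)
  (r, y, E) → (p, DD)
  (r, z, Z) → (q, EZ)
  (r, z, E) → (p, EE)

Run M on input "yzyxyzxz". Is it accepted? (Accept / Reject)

(p, yzyxyzxz, Z)
  read y, top Z: go to q, push DZ → (q, zyxyzxz, DZ)
  read z, top D: go to r, push ε → (r, yxyzxz, Z)
  read y, top Z: go to q, push DZ → (q, xyzxz, DZ)
  read x, top D: go to p, push E → (p, yzxz, EZ)
  read y, top E: go to p, push EE → (p, zxz, EEZ)
  read z, top E: go to q, push D → (q, xz, DEZ)
  read x, top D: go to p, push E → (p, z, EEZ)
  read z, top E: go to q, push D → (q, ε, DEZ)
All input consumed; state q ∈ F.

Accept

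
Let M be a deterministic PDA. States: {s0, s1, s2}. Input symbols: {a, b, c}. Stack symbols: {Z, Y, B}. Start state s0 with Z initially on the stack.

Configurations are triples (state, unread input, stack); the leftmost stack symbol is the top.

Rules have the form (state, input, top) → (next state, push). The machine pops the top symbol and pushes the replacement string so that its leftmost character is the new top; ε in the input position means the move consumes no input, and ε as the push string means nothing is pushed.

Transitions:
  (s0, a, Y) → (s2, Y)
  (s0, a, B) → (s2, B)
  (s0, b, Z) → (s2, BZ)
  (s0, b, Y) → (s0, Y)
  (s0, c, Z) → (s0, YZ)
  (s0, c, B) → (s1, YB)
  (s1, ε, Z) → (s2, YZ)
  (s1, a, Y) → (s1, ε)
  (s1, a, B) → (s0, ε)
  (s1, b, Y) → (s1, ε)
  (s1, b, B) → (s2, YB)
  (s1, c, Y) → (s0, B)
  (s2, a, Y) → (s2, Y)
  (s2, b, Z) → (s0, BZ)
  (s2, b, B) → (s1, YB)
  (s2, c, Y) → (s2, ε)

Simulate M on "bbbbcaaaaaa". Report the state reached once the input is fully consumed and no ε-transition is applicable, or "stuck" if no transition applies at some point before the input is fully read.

stuck

(s0, bbbbcaaaaaa, Z) ⊢ (s2, bbbcaaaaaa, BZ) ⊢ (s1, bbcaaaaaa, YBZ) ⊢ (s1, bcaaaaaa, BZ) ⊢ (s2, caaaaaa, YBZ) ⊢ (s2, aaaaaa, BZ)
No transition for (s2, a, top B); M blocks with input aaaaaa remaining.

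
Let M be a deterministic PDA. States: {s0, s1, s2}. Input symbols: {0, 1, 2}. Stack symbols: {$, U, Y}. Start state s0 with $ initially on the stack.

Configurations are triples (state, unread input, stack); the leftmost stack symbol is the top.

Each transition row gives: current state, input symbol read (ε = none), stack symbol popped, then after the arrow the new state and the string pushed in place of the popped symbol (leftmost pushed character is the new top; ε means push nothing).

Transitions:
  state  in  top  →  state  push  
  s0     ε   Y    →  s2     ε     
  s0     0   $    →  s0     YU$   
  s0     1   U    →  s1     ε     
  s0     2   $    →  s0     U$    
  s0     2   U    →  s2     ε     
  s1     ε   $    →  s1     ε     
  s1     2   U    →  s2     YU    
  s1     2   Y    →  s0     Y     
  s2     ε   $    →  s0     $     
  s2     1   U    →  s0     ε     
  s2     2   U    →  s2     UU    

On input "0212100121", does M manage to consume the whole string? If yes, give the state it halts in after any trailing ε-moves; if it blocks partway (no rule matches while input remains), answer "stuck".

(s0, 0212100121, $)
  read 0, top $: go to s0, push YU$ → (s0, 212100121, YU$)
  ε-move, top Y: go to s2, push ε → (s2, 212100121, U$)
  read 2, top U: go to s2, push UU → (s2, 12100121, UU$)
  read 1, top U: go to s0, push ε → (s0, 2100121, U$)
  read 2, top U: go to s2, push ε → (s2, 100121, $)
  ε-move, top $: go to s0, push $ → (s0, 100121, $)
No transition for (s0, 1, top $); M blocks with input 100121 remaining.

stuck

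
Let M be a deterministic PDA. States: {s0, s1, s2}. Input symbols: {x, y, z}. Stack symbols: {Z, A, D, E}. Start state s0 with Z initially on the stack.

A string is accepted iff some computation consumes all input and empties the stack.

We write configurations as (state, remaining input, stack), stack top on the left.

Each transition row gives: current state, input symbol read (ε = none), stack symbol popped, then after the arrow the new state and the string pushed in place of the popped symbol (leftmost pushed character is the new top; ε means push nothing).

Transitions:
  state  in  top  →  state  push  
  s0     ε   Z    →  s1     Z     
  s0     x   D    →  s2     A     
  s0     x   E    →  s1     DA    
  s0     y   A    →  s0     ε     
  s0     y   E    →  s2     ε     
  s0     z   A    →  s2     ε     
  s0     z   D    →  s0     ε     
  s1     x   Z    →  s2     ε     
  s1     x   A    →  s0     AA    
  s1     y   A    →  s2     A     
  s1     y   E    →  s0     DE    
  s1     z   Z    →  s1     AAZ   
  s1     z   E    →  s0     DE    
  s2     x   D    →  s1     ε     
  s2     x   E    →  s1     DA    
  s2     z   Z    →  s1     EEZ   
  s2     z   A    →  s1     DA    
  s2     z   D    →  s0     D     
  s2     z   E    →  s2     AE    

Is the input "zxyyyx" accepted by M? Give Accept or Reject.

Accept

(s0, zxyyyx, Z)
  ε-move, top Z: go to s1, push Z → (s1, zxyyyx, Z)
  read z, top Z: go to s1, push AAZ → (s1, xyyyx, AAZ)
  read x, top A: go to s0, push AA → (s0, yyyx, AAAZ)
  read y, top A: go to s0, push ε → (s0, yyx, AAZ)
  read y, top A: go to s0, push ε → (s0, yx, AZ)
  read y, top A: go to s0, push ε → (s0, x, Z)
  ε-move, top Z: go to s1, push Z → (s1, x, Z)
  read x, top Z: go to s2, push ε → (s2, ε, ε)
All input consumed and the stack is empty.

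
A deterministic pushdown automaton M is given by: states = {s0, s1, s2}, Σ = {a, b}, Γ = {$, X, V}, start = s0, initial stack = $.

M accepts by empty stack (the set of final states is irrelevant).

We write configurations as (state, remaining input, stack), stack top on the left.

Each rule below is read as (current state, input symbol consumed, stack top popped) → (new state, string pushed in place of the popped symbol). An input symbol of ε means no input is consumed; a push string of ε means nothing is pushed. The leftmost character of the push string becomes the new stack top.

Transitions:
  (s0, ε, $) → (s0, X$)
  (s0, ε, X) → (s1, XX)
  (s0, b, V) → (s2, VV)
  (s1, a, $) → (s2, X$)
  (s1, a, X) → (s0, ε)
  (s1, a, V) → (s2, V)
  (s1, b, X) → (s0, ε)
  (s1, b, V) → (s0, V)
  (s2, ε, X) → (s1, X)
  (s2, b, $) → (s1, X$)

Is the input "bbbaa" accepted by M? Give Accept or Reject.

(s0, bbbaa, $) ⊢ (s0, bbbaa, X$) ⊢ (s1, bbbaa, XX$) ⊢ (s0, bbaa, X$) ⊢ (s1, bbaa, XX$) ⊢ (s0, baa, X$) ⊢ (s1, baa, XX$) ⊢ (s0, aa, X$) ⊢ (s1, aa, XX$) ⊢ (s0, a, X$) ⊢ (s1, a, XX$) ⊢ (s0, ε, X$) ⊢ (s1, ε, XX$)
All input consumed; stack is XX$, not empty, and no further ε-move applies.

Reject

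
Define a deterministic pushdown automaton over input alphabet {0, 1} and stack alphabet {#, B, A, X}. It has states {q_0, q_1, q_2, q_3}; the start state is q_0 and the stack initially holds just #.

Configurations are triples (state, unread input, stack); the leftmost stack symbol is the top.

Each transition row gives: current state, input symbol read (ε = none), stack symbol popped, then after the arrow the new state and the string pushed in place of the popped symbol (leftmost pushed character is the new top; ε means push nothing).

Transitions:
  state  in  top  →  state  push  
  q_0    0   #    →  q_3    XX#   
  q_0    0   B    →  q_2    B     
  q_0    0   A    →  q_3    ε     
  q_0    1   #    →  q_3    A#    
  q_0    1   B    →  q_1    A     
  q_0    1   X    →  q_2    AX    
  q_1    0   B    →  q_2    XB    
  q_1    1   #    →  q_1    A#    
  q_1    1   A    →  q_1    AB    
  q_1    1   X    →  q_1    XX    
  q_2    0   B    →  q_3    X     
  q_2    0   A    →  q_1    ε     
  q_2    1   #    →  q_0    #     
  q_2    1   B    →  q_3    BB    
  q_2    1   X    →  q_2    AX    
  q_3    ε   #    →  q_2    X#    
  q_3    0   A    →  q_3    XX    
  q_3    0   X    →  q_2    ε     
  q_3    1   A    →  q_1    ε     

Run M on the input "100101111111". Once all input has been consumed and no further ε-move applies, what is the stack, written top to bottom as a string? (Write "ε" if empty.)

XXXXXXXX#

(q_0, 100101111111, #) ⊢ (q_3, 00101111111, A#) ⊢ (q_3, 0101111111, XX#) ⊢ (q_2, 101111111, X#) ⊢ (q_2, 01111111, AX#) ⊢ (q_1, 1111111, X#) ⊢ (q_1, 111111, XX#) ⊢ (q_1, 11111, XXX#) ⊢ (q_1, 1111, XXXX#) ⊢ (q_1, 111, XXXXX#) ⊢ (q_1, 11, XXXXXX#) ⊢ (q_1, 1, XXXXXXX#) ⊢ (q_1, ε, XXXXXXXX#)
All input consumed in state q_1 with stack XXXXXXXX#.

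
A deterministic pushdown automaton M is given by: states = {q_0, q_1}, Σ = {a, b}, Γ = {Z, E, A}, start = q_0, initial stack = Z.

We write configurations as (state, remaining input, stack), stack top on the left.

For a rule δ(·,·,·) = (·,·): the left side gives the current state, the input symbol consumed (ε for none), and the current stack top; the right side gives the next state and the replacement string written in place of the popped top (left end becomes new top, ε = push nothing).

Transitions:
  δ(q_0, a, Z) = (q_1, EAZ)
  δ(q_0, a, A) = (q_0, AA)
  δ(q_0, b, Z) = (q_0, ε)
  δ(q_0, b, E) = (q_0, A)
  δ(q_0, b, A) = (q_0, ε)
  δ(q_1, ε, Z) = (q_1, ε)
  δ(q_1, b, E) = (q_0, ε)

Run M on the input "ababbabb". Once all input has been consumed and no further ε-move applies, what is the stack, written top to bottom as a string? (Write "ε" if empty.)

(q_0, ababbabb, Z)
  read a, top Z: go to q_1, push EAZ → (q_1, babbabb, EAZ)
  read b, top E: go to q_0, push ε → (q_0, abbabb, AZ)
  read a, top A: go to q_0, push AA → (q_0, bbabb, AAZ)
  read b, top A: go to q_0, push ε → (q_0, babb, AZ)
  read b, top A: go to q_0, push ε → (q_0, abb, Z)
  read a, top Z: go to q_1, push EAZ → (q_1, bb, EAZ)
  read b, top E: go to q_0, push ε → (q_0, b, AZ)
  read b, top A: go to q_0, push ε → (q_0, ε, Z)
All input consumed in state q_0 with stack Z.

Z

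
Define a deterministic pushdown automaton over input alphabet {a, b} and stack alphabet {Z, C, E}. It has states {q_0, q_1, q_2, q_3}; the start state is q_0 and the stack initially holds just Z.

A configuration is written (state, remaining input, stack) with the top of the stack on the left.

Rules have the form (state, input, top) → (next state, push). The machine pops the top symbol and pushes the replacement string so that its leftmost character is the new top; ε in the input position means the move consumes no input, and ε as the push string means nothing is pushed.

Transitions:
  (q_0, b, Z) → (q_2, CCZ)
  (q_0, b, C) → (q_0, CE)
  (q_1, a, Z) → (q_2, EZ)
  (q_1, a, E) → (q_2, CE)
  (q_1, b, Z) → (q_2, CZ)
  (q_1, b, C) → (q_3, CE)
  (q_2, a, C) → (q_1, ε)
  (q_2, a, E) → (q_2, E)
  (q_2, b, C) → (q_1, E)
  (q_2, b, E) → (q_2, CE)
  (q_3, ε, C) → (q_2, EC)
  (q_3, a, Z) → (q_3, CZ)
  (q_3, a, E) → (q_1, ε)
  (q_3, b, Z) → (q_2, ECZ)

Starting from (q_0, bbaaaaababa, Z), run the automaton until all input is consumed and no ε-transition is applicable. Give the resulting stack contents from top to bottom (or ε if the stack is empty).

CEEECZ

(q_0, bbaaaaababa, Z) ⊢ (q_2, baaaaababa, CCZ) ⊢ (q_1, aaaaababa, ECZ) ⊢ (q_2, aaaababa, CECZ) ⊢ (q_1, aaababa, ECZ) ⊢ (q_2, aababa, CECZ) ⊢ (q_1, ababa, ECZ) ⊢ (q_2, baba, CECZ) ⊢ (q_1, aba, EECZ) ⊢ (q_2, ba, CEECZ) ⊢ (q_1, a, EEECZ) ⊢ (q_2, ε, CEEECZ)
All input consumed in state q_2 with stack CEEECZ.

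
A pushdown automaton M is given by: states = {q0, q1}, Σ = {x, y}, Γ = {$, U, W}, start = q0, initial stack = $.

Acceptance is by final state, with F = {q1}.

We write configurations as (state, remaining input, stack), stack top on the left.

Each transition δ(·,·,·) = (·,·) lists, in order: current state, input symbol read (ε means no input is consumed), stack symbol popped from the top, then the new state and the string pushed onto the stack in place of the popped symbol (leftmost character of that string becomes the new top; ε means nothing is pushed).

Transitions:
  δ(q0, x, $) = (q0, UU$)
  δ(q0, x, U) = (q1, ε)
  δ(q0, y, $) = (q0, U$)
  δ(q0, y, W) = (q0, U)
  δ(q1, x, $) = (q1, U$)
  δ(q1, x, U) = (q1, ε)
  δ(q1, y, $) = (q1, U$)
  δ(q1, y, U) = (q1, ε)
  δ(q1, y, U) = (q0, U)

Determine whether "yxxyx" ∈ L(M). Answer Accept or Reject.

One accepting computation: (q0, yxxyx, $) ⊢ (q0, xxyx, U$) ⊢ (q1, xyx, $) ⊢ (q1, yx, U$) ⊢ (q1, x, $) ⊢ (q1, ε, U$)
All input consumed and state q1 ∈ F.

Accept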